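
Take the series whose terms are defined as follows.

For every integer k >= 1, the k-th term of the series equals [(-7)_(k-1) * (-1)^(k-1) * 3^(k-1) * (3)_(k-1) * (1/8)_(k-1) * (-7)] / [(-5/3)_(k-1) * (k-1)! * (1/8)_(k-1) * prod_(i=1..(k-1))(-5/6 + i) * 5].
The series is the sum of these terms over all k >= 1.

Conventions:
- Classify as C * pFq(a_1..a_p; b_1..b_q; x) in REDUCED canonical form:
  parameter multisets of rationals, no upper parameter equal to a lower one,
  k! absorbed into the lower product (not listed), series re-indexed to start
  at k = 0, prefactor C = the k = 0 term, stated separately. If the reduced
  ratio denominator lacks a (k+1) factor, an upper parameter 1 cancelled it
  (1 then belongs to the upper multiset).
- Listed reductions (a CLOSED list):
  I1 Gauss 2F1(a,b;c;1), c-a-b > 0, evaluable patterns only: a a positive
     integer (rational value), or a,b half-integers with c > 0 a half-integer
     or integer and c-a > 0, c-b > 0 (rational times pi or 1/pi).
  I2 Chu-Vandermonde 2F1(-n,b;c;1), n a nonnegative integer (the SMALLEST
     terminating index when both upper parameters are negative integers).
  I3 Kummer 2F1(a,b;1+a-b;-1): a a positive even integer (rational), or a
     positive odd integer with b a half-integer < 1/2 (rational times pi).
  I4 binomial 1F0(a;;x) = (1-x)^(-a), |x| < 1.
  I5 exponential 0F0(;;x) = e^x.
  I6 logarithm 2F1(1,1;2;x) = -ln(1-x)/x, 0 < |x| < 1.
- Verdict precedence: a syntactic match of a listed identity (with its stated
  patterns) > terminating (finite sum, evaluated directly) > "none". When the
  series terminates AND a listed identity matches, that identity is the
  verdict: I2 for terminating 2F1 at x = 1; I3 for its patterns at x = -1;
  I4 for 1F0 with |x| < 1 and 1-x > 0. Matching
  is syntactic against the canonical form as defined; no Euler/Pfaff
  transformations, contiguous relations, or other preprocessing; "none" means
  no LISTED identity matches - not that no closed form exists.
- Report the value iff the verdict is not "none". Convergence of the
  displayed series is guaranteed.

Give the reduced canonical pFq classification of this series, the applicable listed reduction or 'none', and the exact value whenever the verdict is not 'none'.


Classification (C = -7/5): 2F2 with upper {-7, 3}, lower {-5/3, 1/6}, argument x = -3. Verdict: terminating at k = 7: the factor (-7)_k kills every later term; summing the 8 survivors is exact. Value: -16105758482170073/2301885625.

Structural cue: with t_0 = -7/5, the (-1)^k factor (C = -7/5, x = -3) folds into the argument's sign.
Term ratio: r(k) = (-3) * (k-7) (k+3) / [(k-5/3) (k+1/6) (k+1)] - rational; roots negated = parameters, x = (-3), C = -7/5.


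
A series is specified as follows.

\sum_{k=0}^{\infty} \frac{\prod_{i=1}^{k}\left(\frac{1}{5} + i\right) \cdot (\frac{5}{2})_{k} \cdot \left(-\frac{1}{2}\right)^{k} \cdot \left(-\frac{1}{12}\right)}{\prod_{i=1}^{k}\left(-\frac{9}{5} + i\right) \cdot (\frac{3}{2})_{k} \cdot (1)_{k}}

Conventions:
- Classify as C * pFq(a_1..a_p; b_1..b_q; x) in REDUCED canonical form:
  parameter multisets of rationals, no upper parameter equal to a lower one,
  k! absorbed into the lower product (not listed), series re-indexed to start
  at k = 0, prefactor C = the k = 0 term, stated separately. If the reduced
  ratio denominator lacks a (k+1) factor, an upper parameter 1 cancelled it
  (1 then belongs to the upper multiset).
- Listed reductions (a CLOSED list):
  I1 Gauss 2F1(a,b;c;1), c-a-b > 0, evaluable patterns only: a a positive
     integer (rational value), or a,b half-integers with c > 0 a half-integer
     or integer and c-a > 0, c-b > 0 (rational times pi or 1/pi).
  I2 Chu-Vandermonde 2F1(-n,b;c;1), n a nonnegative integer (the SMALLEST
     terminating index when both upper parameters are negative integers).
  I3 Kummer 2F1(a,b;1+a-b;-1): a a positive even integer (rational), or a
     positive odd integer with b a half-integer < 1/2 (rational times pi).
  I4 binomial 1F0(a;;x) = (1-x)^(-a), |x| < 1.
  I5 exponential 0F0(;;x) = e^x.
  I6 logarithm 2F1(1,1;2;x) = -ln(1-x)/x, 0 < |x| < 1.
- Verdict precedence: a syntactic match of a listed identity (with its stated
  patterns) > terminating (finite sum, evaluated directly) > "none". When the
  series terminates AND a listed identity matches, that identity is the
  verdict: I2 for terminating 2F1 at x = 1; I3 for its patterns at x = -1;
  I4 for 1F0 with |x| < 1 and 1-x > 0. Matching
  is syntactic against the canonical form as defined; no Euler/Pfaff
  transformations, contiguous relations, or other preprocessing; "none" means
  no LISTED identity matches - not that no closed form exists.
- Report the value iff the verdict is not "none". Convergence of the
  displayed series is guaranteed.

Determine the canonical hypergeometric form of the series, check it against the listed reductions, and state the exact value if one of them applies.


With C = -\frac{1}{12}: the canonical form is 2F2(\frac{6}{5}, \frac{5}{2}; -\frac{4}{5}, \frac{3}{2}; -\frac{1}{2}). Verdict: none. Every listed pattern misses the 2F2 form at -\frac{1}{2}, upper {\frac{6}{5}, \frac{5}{2}}.

Key observation: x = -\frac{1}{2} and (1)_k (C = -1/12) is k! itself.
Term ratio: r(k) = -\frac{1}{2} * (k+\frac{6}{5}) (k+\frac{5}{2}) / [(k-\frac{4}{5}) (k+\frac{3}{2}) (k+1)] - poly over poly, x = -\frac{1}{2} from leading terms; C = -\frac{1}{12} at k = 0.


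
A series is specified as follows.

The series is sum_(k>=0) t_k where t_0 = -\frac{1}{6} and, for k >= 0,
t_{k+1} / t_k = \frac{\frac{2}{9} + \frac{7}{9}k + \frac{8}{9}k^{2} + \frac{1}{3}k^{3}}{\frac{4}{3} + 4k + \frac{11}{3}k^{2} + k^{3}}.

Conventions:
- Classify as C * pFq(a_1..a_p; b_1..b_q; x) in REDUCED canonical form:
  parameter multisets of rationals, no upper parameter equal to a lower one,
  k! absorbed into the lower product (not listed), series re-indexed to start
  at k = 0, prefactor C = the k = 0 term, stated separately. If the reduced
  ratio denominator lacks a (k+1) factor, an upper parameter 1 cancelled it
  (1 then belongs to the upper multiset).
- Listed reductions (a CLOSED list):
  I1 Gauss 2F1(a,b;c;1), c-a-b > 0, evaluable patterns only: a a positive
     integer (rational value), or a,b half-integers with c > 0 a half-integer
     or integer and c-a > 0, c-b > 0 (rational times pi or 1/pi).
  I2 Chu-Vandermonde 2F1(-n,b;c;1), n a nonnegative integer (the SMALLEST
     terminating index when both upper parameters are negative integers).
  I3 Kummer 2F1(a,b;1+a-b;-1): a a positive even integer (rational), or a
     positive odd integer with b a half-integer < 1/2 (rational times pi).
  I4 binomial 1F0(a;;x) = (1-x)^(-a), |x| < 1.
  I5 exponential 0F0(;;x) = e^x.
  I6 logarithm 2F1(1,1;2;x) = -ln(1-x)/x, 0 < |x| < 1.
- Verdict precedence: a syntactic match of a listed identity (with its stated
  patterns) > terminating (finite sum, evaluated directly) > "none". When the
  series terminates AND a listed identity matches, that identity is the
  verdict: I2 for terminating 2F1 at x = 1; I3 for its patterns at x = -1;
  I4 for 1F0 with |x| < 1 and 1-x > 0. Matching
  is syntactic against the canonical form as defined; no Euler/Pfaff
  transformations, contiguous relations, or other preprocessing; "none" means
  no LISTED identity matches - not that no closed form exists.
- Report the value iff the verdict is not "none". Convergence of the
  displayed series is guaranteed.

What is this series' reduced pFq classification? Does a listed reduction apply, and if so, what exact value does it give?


Reduced: x = \frac{1}{3}, 2F1, upper = {1, 1}, lower = {2}, C = -\frac{1}{6}. Verdict at x = \frac{1}{3}: the logarithmic series (I6) matches (the logarithm: parameters (1,1;2), x = \frac{1}{3}). Exact value: \frac{1}{2} \cdot \ln\left(\frac{2}{3}\right).

The tell: from the first term -\frac{1}{6}: factor the ratio over Q (prefactor -1/6): negated roots = parameters.
Term ratio: r(k) = \frac{1}{3} * (k+1) (k+1) / [(k+2) (k+1)] - rational in k. x = \frac{1}{3}; t_0 = -\frac{1}{6}; negate the roots.


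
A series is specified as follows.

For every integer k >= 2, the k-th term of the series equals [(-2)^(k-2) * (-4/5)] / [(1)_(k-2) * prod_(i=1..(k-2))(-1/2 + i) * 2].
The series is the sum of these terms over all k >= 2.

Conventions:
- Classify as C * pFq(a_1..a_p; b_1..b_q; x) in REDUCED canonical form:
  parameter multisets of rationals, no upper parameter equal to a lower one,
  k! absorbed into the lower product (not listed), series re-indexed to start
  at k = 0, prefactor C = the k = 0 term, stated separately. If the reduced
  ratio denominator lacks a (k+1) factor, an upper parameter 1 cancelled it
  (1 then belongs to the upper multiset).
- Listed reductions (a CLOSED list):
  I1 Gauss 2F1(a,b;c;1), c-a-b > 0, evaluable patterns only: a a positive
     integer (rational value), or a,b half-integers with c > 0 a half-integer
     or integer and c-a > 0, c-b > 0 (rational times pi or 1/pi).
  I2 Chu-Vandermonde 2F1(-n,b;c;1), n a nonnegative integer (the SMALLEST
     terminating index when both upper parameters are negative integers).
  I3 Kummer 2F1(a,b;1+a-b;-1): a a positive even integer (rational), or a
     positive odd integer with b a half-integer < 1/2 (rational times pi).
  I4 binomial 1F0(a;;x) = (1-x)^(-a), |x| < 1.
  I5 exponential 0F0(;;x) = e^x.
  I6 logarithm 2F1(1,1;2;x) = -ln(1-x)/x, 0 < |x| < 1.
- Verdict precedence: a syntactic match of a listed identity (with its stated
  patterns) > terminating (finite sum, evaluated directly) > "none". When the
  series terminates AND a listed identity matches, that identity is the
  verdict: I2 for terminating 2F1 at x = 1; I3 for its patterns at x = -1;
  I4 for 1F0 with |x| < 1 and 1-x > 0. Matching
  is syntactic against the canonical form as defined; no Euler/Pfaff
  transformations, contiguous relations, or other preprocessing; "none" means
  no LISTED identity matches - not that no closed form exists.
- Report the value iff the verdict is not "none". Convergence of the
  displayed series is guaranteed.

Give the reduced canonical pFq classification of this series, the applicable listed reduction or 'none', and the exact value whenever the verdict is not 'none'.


Prefactor -2/5, argument -2: 0F1 with upper {-} over lower {1/2}. Verdict: none. Every listed pattern misses the 0F1 form at -2, upper {-}.

Structural cue: t_0 being -2/5, the lower running product (prefactor -2/5) is a rising factorial.
Adjacent-term ratio: r(k) = (-2) * 1 / [(k+1/2) (k+1)] - rational; roots negated = parameters, x = (-2), C = -2/5.


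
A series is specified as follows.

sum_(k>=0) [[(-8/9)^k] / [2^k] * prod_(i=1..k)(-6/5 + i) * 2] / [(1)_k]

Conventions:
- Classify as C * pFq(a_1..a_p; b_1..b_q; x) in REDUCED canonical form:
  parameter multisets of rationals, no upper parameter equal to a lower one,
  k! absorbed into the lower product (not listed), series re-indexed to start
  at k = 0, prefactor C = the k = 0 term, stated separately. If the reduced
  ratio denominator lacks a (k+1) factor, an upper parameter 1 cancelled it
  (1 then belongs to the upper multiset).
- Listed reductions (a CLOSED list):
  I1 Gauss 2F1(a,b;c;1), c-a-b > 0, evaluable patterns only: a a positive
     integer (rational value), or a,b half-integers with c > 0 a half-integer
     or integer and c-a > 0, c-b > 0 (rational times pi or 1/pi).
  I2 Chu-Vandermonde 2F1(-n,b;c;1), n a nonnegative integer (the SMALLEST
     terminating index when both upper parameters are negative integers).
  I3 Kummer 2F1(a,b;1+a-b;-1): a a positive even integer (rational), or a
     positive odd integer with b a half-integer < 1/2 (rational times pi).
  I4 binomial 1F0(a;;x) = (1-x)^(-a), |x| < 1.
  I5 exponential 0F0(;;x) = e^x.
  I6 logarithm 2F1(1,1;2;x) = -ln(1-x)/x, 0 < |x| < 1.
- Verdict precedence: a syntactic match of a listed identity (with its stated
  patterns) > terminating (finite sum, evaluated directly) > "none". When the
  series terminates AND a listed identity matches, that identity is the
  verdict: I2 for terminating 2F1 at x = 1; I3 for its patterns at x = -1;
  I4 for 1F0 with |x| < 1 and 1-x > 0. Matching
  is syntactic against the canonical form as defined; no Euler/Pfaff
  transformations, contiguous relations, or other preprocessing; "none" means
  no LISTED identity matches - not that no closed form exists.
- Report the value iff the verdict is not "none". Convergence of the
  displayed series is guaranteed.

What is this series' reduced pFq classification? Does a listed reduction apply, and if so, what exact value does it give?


At argument -4/9: a 1F0 with upper {-1/5}, lower {-}, scaled by C = 2. Verdict at x = -4/9: the I4 binomial reduction matches (the 1F0 binomial series: exponent 1/5, x = -4/9). Hence: 2 * (13/9)^(1/5).

Key observation: from the first term 2: the running product (prefactor 2) telescopes to a rising factorial.
Adjacent-term ratio: r(k) = (-4/9) * (k-1/5) / [(k+1)] - rational; roots negated = parameters, x = (-4/9), C = 2.


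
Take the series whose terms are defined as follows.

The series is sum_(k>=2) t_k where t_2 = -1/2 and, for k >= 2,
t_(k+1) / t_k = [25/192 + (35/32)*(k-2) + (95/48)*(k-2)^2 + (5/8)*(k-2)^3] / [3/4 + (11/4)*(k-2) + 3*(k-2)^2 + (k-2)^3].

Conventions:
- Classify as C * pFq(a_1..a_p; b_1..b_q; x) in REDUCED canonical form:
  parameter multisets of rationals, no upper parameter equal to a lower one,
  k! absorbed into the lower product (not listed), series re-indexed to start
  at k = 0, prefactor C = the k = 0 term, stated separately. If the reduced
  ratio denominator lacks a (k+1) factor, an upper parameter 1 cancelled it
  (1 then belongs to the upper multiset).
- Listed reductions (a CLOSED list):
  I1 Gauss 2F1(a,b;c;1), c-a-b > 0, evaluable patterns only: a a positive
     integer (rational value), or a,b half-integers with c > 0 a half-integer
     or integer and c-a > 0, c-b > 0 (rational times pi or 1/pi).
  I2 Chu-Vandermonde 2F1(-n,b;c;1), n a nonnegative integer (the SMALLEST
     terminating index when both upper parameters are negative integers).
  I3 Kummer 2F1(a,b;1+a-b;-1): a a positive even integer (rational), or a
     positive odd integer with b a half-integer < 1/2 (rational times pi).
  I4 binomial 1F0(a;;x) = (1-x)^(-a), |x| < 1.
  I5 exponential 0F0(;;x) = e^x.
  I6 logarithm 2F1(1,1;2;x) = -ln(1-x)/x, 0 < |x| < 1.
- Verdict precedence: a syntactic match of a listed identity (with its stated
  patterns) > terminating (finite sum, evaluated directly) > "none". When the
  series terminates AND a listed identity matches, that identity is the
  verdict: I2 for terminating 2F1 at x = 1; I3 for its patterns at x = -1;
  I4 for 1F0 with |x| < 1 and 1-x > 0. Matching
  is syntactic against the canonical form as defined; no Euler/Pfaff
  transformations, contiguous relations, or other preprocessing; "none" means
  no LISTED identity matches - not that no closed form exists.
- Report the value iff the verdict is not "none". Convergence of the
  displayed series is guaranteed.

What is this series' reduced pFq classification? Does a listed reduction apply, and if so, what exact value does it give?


The tell: t_0 = -1/2 here, and roots of the ratio polynomials (C = -1/2) are the negated parameters.
Adjacent-term ratio: r(k) = (5/8) * (k+1/6) (k+5/2) / [(k+3/2) (k+1)] - rational in k, leading ratio (5/8); with t_0 = -1/2, classification follows.

The series (x = 5/8) is 2F1: upper {1/6, 5/2}, lower {3/2}, prefactor -1/2. Verdict: none - at argument 5/8 the multisets {1/6, 5/2} ; {3/2} match no listed identity.


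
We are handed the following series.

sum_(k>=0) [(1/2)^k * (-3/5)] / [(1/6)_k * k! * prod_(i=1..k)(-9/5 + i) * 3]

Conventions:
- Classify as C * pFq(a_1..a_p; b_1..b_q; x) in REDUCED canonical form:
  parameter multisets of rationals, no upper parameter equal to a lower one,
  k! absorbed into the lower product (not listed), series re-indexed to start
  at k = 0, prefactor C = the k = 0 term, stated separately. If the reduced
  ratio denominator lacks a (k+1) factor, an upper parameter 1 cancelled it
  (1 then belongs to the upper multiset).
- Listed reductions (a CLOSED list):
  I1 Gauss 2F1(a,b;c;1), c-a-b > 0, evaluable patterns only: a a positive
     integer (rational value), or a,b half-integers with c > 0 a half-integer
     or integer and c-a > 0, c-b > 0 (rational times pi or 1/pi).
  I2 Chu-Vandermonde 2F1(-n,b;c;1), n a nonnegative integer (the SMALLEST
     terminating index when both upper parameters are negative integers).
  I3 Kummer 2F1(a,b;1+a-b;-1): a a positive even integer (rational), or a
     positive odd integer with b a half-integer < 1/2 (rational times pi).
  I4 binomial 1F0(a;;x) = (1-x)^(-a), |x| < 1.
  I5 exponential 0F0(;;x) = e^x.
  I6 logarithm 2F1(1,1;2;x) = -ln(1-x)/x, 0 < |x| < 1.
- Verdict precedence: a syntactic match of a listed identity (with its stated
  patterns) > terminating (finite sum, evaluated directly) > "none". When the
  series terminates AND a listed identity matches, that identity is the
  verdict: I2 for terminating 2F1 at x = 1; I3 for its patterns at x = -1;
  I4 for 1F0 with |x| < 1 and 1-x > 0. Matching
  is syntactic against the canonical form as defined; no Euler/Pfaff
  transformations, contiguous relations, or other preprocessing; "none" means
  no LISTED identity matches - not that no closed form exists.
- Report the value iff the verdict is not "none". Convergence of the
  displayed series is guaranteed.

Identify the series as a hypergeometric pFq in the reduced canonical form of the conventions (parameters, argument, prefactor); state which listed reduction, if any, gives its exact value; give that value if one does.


First insight: from the first term -1/5: the constant factors (C = -1/5, x = 1/2) combine into one prefactor.
Step ratio: r(k) = (1/2) * 1 / [(k-4/5) (k+1/6) (k+1)] ; factor over Q: parameters, x = (1/2), and C = -1/5.

At argument 1/2: a 0F2 with upper {-}, lower {-4/5, 1/6}, scaled by C = -1/5. Verdict: none. Every listed pattern misses the 0F2 form at 1/2, upper {-}.


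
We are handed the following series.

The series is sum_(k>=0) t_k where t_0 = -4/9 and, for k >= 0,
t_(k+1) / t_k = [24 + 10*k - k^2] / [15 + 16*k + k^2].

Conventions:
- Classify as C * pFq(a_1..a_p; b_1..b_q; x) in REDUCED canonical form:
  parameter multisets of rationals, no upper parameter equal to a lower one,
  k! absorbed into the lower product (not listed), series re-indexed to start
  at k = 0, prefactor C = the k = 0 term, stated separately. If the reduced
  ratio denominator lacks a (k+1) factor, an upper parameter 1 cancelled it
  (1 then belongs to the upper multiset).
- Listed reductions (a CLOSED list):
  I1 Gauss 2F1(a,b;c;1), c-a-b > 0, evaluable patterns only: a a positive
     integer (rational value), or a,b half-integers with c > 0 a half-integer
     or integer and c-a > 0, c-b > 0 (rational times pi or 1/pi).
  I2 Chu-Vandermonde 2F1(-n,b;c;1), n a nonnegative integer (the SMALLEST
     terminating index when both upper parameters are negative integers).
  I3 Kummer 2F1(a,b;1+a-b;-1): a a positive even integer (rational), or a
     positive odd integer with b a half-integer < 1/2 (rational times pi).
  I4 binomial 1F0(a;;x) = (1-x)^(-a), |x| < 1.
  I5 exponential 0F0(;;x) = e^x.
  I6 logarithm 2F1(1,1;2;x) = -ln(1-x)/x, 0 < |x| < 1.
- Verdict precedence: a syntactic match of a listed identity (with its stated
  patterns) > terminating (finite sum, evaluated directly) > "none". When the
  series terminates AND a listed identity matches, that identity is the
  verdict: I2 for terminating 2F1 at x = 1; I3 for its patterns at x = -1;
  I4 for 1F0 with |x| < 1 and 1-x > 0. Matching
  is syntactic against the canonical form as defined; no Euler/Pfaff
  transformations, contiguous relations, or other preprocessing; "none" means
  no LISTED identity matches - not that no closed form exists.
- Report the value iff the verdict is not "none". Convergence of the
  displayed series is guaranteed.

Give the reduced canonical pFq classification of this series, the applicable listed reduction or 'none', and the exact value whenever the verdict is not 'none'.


This is -4/9 * 2F1(-12, 2; 15; -1) in reduced canonical form. Verdict: Kummer (I3) matches (x = -1; c = 15 equals 1+a-b for upper {-12, 2}: listed pattern). Sum: -28/9.

Key step: x = (-1) and roots of the ratio polynomials (C = -4/9, x = -1) are the negated parameters.
Term ratio: r(k) = (-1) * (k-12) (k+2) / [(k+15) (k+1)] - rational in k. x = (-1); t_0 = -4/9; negate the roots.


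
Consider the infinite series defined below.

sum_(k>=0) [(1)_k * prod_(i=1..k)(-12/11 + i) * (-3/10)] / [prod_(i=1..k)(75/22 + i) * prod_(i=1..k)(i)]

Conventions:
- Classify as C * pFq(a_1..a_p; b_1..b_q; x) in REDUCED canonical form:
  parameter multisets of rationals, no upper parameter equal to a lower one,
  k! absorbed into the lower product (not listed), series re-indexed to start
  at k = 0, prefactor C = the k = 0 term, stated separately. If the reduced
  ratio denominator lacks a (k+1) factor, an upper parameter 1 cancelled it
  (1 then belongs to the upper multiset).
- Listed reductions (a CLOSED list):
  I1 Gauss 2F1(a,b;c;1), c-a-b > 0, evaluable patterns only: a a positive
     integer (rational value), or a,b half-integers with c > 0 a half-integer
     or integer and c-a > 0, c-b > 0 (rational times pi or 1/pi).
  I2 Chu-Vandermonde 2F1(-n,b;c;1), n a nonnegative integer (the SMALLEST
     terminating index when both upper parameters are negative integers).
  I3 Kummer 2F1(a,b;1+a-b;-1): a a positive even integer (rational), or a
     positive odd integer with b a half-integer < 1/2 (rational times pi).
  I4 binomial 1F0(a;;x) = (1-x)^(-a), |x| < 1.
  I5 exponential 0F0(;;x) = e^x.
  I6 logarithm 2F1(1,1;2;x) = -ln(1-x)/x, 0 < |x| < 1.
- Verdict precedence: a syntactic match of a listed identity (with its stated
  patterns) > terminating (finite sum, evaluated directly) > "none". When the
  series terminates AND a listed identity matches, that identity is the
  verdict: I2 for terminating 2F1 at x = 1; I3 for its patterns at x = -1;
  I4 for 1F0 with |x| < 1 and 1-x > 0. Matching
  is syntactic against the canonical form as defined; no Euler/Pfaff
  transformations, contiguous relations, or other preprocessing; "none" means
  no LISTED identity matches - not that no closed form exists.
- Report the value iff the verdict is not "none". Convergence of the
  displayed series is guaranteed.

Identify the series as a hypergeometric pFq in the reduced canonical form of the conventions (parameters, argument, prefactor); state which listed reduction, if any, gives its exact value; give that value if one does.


This is -3/10 * 2F1(-1/11, 1; 97/22; 1) in reduced canonical form. Verdict (x = 1): Gauss (I1, integer-parameter pattern) applies (x = 1: the Gamma ratio telescopes since c-a-b = 7/2 > 0 and a = 1 in Z>0). Its exact value is -45/154.

Key step: t_0 being -3/10, the running product (C = -3/10) telescopes to a rising factorial.
Term ratio: r(k) = 1 * (k-1/11) (k+1) / [(k+97/22) (k+1)] - rational; roots negated = parameters, x = 1, C = -3/10.


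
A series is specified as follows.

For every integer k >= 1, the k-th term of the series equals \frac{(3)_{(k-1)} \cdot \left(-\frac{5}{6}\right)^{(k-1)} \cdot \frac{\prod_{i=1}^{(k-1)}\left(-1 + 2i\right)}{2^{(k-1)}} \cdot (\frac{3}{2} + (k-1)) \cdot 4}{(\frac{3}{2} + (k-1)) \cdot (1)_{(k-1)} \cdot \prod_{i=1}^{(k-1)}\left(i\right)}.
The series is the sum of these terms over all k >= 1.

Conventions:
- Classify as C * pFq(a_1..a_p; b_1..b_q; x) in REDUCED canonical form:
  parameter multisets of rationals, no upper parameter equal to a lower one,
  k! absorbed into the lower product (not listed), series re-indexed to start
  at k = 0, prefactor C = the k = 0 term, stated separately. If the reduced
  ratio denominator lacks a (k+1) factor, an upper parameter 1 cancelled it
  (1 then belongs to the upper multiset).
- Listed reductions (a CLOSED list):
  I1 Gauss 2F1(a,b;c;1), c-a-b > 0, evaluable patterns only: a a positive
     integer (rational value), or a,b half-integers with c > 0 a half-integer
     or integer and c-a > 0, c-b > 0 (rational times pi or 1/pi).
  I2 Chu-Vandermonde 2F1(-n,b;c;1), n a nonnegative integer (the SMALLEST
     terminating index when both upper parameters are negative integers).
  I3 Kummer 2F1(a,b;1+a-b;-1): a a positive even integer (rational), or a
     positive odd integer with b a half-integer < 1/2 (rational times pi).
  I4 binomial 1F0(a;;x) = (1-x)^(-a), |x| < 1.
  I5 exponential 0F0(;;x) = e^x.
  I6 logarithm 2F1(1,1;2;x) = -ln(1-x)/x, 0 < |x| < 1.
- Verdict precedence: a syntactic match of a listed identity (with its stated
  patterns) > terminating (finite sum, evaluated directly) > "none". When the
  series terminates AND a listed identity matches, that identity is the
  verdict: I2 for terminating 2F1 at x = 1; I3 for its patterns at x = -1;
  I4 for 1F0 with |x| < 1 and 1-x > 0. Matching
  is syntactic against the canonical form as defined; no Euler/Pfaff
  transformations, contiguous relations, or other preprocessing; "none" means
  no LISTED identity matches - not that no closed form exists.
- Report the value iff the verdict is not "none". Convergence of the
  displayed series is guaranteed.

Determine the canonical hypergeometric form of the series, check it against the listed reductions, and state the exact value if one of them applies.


Prefactor 4, argument -\frac{5}{6}: 2F1 with upper {\frac{1}{2}, 3} over lower {1}. Verdict: none. A 2F1 with upper {\frac{1}{2}, 3} fits none of I1-I6 at x = -\frac{5}{6}; the sum runs forever.

Key observation: from the first term 4: the product of the first k integers (prefactor 4) is k!.
Adjacent-term ratio: r(k) = -\frac{5}{6} * (k+\frac{1}{2}) (k+3) / [(k+1) (k+1)] - poly over poly, x = -\frac{5}{6} from leading terms; C = 4 at k = 0.


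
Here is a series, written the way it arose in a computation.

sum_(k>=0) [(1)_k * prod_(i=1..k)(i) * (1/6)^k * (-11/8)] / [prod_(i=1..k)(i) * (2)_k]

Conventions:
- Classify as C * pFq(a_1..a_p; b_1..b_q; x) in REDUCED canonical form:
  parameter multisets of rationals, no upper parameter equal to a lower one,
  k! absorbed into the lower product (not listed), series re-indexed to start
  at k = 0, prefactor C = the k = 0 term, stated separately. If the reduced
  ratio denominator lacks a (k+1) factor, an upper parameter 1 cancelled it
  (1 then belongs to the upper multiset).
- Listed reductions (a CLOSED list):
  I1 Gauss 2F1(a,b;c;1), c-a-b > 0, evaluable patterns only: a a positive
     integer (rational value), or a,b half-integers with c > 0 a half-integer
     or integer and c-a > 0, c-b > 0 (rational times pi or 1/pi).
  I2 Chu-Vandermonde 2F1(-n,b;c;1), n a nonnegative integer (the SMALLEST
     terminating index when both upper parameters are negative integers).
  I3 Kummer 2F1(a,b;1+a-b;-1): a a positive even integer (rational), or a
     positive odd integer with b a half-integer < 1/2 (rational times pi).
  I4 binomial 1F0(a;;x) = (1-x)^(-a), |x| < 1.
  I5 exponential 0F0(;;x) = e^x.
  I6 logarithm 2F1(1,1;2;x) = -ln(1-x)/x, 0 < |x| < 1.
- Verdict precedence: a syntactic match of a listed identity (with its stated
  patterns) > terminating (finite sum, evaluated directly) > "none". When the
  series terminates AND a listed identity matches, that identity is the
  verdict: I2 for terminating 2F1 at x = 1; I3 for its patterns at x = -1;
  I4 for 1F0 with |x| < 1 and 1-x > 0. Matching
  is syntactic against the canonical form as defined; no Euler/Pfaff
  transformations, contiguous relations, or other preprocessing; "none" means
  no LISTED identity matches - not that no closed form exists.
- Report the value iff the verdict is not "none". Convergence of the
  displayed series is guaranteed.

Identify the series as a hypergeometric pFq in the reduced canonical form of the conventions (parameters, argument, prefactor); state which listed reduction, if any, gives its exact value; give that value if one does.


Structural cue: t_0 = -11/8 here, and the running product (prefactor -11/8) telescopes to a rising factorial.
Term ratio: r(k) = (1/6) * (k+1) (k+1) / [(k+2) (k+1)] - rational in k. x = (1/6); t_0 = -11/8; negate the roots.

This is -11/8 * 2F1(1, 1; 2; 1/6) in reduced canonical form. Verdict: logarithm (I6) matches (the logarithm: parameters (1,1;2), x = 1/6). Sum: (33/4) * ln(5/6).


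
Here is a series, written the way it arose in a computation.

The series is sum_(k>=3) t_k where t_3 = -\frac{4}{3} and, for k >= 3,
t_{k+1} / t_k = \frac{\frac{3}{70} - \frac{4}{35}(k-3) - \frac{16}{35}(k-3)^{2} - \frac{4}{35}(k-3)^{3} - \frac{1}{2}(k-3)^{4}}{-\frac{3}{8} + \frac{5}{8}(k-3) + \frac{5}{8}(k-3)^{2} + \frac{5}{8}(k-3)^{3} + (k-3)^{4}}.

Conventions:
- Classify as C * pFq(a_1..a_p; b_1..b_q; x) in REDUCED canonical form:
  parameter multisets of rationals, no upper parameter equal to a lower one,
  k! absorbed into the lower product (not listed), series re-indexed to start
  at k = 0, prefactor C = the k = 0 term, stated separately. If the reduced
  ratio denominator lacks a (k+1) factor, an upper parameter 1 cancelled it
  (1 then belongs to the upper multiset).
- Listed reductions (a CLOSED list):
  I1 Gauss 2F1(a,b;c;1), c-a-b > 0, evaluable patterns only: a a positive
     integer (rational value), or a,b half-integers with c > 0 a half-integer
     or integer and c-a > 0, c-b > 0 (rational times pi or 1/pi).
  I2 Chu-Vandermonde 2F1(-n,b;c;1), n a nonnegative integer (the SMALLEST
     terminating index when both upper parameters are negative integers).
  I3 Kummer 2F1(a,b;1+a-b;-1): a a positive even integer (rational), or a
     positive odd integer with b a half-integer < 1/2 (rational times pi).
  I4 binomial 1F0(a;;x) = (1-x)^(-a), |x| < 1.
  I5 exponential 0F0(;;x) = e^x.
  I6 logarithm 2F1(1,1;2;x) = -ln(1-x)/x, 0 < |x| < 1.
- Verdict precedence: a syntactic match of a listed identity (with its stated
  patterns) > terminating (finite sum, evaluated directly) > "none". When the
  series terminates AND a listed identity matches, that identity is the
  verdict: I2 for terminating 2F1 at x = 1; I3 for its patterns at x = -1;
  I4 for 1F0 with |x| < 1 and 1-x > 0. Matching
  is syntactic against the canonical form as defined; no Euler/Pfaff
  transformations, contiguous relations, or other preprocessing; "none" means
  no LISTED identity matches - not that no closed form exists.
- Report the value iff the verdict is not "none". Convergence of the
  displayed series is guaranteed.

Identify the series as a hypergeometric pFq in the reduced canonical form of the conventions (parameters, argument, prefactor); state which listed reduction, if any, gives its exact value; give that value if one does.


First insight: x = -\frac{1}{2} and the ratio is unreduced: k^2 + 1 divides both sides (C = -4/3).
Term ratio: r(k) = -\frac{1}{2} * (k-\frac{1}{5}) (k+\frac{3}{7}) / [(k-\frac{3}{8}) (k+1)] - rational; roots negated = parameters, x = -\frac{1}{2}, C = -\frac{4}{3}.

Reduced: x = -\frac{1}{2}, 2F1, upper = {-\frac{1}{5}, \frac{3}{7}}, lower = {-\frac{3}{8}}, C = -\frac{4}{3}. Verdict: none. Every listed pattern misses the 2F1 form at -\frac{1}{2}, upper {-\frac{1}{5}, \frac{3}{7}}.


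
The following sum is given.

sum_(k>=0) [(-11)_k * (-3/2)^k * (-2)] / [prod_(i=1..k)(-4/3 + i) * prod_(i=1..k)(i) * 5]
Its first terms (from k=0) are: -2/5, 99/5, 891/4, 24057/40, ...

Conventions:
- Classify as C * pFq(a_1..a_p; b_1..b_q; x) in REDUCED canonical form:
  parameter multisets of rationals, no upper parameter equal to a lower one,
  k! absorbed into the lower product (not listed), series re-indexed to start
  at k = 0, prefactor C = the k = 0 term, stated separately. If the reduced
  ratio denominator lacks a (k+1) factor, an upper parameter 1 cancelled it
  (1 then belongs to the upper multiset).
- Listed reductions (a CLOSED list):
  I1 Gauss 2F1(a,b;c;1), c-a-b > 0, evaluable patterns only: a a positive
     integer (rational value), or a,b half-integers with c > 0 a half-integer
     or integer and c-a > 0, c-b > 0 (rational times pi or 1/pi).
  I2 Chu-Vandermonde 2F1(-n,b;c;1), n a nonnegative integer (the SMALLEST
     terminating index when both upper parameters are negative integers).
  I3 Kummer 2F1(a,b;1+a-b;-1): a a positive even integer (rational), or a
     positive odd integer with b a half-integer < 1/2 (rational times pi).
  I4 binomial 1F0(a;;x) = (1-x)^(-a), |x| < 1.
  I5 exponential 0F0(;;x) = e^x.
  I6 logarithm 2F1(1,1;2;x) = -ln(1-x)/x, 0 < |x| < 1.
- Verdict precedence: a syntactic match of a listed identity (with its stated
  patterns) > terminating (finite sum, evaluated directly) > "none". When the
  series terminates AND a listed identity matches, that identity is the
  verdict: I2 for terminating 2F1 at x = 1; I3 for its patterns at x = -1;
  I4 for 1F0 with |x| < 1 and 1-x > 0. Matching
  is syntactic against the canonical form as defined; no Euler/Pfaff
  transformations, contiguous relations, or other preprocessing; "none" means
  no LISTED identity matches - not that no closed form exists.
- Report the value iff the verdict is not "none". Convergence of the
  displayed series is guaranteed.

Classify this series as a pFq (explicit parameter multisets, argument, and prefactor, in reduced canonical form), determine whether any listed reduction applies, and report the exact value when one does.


With C = -2/5: the canonical form is 1F1(-11; -1/3; -3/2). Verdict: terminating (-11 upstairs). 12 nonzero terms in all; added directly. Value: 765659184664076767/371927908352000.

Structural cue: x = (-3/2) and the constant factors (C = -2/5) combine into one prefactor.
Consecutive-term ratio: r(k) = (-3/2) * (k-11) / [(k-1/3) (k+1)] - poly over poly, x = (-3/2) from leading terms; C = -2/5 at k = 0.


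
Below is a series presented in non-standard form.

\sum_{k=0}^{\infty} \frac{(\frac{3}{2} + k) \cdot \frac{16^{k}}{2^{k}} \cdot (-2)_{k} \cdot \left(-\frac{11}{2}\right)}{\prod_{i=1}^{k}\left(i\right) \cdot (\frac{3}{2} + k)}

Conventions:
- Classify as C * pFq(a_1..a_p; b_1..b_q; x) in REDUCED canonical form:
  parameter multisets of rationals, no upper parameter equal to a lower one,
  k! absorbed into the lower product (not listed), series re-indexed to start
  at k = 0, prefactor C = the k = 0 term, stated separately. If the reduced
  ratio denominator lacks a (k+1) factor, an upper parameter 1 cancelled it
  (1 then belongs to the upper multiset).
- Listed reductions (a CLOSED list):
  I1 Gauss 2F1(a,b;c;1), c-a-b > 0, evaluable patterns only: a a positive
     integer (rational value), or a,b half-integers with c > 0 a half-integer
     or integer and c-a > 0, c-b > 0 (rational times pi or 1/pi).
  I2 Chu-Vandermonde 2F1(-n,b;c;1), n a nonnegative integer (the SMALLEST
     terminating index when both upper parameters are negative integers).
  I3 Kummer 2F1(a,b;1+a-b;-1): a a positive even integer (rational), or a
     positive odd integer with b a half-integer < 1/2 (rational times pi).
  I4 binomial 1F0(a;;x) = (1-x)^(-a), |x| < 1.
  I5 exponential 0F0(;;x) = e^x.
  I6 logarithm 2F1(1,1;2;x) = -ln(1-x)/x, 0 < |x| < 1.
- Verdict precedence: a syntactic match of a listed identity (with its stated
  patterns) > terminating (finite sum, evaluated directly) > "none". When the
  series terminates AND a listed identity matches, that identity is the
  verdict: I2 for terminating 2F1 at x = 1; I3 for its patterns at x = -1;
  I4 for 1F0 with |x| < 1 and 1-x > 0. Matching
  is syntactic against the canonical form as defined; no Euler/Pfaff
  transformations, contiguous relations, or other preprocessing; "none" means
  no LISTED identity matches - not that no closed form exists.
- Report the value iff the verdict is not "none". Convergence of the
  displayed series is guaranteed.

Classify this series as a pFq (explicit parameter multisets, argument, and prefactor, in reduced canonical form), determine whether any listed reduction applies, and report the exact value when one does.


x = 8 here; the reduced form reads 1F0, upper {-2}, lower {-}, C = -\frac{11}{2}. Verdict: terminating - the sum ends at index 2 because -2 is a negative integer; exact evaluation follows. Hence: -\frac{539}{2}.

Structural cue: t_0 being -\frac{11}{2}, the product of the first k integers (prefactor -11/2) is k!.
Adjacent-term ratio: r(k) = 8 * (k-2) / [(k+1)] - rational in k. x = 8; t_0 = -\frac{11}{2}; negate the roots.


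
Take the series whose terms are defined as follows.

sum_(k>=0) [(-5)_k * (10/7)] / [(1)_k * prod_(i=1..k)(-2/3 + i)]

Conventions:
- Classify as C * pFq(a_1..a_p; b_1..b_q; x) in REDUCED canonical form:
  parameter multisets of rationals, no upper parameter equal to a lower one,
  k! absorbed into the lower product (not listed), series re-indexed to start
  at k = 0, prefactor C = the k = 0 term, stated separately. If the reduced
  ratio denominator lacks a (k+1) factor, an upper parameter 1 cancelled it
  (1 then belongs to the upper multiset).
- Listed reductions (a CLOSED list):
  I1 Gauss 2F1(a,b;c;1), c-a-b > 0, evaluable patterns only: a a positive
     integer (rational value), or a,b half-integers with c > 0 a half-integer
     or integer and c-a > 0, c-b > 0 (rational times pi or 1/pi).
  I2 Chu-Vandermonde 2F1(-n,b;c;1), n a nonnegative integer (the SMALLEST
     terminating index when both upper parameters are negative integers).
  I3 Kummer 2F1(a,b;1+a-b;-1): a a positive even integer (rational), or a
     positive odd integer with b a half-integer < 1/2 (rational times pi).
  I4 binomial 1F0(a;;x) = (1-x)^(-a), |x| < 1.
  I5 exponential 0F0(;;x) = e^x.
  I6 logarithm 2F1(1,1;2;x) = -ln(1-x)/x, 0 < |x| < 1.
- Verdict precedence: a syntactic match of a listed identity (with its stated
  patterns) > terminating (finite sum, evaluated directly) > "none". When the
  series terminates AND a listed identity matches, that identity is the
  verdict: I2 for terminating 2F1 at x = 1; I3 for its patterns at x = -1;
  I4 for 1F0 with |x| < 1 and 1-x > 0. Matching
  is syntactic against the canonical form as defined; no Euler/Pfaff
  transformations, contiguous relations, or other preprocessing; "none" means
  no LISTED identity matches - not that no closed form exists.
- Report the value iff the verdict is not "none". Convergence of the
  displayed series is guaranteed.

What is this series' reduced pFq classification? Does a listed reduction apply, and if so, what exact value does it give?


Classification (C = 10/7): 1F1 with upper {-5}, lower {1/3}, argument x = 1. Verdict: terminating at k = 5: the factor (-5)_k kills every later term; summing the 6 survivors is exact. Exact value: 431/1274.

The tell: from the first term 10/7: the lower running product (C = 10/7) is a rising factorial.
Adjacent-term ratio: r(k) = 1 * (k-5) / [(k+1/3) (k+1)] ; factor over Q: parameters, x = 1, and C = 10/7.


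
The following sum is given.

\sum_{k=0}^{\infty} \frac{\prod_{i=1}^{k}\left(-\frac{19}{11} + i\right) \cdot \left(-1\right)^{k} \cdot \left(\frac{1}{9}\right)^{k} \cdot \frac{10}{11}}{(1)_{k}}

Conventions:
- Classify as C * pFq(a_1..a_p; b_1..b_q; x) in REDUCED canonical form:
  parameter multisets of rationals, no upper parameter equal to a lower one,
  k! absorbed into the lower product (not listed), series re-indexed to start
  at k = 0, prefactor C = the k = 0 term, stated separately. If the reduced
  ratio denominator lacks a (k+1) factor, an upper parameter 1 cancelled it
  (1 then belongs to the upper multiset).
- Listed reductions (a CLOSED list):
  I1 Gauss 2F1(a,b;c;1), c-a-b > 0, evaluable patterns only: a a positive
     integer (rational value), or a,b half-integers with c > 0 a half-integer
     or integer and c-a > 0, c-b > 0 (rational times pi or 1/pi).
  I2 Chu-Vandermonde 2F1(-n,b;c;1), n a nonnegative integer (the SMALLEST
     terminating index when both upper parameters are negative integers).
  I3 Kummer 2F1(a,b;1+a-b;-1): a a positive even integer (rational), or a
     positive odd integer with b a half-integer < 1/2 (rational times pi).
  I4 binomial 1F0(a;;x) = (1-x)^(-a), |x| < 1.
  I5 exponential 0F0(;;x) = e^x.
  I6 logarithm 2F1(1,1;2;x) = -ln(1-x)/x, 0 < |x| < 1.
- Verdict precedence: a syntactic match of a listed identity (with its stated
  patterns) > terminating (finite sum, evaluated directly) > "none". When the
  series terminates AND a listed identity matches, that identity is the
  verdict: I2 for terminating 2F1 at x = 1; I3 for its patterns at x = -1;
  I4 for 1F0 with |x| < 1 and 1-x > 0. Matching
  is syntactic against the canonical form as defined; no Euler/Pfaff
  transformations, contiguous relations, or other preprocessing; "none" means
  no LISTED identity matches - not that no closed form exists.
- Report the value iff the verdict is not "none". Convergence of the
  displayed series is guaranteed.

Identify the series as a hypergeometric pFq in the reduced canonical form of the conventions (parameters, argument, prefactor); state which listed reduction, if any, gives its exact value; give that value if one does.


Canonical form: C = \frac{10}{11} times 1F0 with upper {-\frac{8}{11}}, lower {-}, x = -\frac{1}{9}. Verdict: the I4 binomial reduction matches (the 1F0 binomial series: exponent 8/11, x = -\frac{1}{9}). Value: \frac{10}{11} \cdot \left(\frac{10}{9}\right)^{\frac{8}{11}}.

Structural cue: x = -\frac{1}{9} and the (-1)^k factor (prefactor 10/11) folds into the argument's sign.
Step ratio: r(k) = -\frac{1}{9} * (k-\frac{8}{11}) / [(k+1)] - rational in k. x = -\frac{1}{9}; t_0 = \frac{10}{11}; negate the roots.
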